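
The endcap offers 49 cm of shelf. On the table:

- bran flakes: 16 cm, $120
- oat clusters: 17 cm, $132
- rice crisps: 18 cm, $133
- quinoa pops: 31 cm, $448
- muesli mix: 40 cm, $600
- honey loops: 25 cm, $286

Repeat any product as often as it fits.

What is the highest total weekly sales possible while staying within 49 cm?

600

Best packing: muesli mix — 40 cm, 600 total.
That's the maximum — no swap from here does better than 600.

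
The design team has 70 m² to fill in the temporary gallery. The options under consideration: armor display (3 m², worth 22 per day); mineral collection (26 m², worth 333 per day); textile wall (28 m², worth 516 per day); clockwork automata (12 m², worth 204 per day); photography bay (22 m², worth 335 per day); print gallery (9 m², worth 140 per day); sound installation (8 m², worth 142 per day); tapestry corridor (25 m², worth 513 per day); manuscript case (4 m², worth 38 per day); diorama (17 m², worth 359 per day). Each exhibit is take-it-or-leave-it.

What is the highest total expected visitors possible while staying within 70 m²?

The ratio ordering already packs tightly: textile wall + tapestry corridor + diorama, 70 m², 1388.
No other feasible combination exceeds 1388.

1388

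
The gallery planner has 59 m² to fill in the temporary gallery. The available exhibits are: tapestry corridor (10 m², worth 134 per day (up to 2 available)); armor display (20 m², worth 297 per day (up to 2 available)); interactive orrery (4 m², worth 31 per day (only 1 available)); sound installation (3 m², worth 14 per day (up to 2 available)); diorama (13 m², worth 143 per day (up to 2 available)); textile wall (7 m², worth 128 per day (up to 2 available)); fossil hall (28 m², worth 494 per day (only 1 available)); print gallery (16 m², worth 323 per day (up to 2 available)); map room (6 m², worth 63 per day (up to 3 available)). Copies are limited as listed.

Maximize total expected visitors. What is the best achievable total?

1073

A density-first pass picks tapestry corridor + sound installation + 2×textile wall + 2×print gallery — 1050 at 59 m².
Dropping tapestry corridor and sound installation and print gallery frees 29 m²; slotting in fossil hall (28 m²) lifts the total to 1073 at 58 m².
That's the maximum — no swap from here does better than 1073.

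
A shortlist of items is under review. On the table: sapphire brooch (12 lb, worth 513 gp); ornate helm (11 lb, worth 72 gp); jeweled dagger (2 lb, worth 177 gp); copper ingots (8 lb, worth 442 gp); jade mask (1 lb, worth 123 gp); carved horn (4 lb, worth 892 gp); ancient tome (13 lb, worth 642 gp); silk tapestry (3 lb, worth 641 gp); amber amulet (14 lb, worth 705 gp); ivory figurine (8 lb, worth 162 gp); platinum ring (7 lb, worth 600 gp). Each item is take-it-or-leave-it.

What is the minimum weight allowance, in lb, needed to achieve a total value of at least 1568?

Look for the lowest-weight combination reaching 1568.
Taking jade mask + carved horn + silk tapestry gives 1656 (≥ 1568) for 8 lb.
Any bundle with less than 8 lb falls short of 1568.

8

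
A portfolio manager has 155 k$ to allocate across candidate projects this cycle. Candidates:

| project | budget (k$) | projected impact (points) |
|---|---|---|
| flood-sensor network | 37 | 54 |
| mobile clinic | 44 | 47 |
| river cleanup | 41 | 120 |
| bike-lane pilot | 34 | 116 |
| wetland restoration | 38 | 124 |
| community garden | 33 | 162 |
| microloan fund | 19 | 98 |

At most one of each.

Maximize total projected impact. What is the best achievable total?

522

Filling by ratio: bike-lane pilot + wetland restoration + community garden + microloan fund for 500, with 31 k$ left unused.
Replace microloan fund with river cleanup: the trade gains 22 net, giving 522 at 146 k$.
Runner-up river cleanup + wetland restoration + community garden + microloan fund tops out at 504.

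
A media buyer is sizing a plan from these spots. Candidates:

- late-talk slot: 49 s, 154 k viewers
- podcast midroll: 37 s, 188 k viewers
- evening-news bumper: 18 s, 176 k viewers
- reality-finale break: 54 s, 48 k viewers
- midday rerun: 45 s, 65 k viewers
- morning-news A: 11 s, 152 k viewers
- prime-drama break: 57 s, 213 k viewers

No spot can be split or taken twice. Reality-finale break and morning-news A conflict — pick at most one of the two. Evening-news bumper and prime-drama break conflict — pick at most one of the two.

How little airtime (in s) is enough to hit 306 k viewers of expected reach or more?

Need the lightest bundle worth ≥ 306.
Taking evening-news bumper + morning-news A gives 328 (≥ 306) for 29 s.
Below 29 s the best achievable stays under 306.

29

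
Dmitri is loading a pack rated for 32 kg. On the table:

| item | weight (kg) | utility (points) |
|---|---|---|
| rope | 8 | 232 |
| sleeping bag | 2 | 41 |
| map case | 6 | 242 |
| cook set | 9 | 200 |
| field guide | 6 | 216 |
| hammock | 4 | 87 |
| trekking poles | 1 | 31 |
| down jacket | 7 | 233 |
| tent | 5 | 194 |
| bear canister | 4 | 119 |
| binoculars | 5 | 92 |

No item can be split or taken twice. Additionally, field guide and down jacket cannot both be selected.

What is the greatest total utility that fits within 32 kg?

1075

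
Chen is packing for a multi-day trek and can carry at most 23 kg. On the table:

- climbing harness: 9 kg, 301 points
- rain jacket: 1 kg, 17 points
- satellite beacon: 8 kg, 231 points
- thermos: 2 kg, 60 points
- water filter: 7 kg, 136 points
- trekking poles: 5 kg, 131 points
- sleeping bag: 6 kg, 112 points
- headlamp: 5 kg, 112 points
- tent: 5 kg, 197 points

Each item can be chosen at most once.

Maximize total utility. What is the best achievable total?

746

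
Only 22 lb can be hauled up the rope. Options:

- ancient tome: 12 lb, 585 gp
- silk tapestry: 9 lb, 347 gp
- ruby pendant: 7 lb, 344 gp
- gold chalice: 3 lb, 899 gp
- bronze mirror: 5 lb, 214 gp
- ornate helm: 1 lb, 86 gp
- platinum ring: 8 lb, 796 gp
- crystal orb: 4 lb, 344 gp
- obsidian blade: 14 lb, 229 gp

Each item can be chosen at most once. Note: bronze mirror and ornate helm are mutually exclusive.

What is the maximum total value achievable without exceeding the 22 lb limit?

Ranking by ratio (value/lb): gold chalice 299.67, platinum ring 99.50, ornate helm 86.00, crystal orb 86.00.
Taking ruby pendant + gold chalice + platinum ring + crystal orb: 22 lb used, 2383 in value.
That's the maximum — no feasible swap from here does better than 2383.

2383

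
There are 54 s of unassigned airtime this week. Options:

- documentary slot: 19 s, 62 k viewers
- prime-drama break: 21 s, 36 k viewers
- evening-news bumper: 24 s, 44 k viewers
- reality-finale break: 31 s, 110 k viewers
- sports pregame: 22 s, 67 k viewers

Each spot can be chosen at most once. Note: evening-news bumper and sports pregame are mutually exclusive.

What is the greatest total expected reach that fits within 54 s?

Density check — reality-finale break 3.55, documentary slot 3.26, sports pregame 3.05 are the best per s.
A density-first pass picks documentary slot + reality-finale break — 172 at 50 s.
Dropping documentary slot frees 19 s; slotting in sports pregame (22 s) lifts the total to 177 at 53 s.

177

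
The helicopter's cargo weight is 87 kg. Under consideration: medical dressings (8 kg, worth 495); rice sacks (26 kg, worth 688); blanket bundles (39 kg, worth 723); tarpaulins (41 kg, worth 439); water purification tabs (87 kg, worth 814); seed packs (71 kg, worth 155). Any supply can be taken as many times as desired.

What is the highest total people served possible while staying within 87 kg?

Best packing: 10×medical dressings — 80 kg, 4950 total.
No other feasible combination exceeds 4950.

4950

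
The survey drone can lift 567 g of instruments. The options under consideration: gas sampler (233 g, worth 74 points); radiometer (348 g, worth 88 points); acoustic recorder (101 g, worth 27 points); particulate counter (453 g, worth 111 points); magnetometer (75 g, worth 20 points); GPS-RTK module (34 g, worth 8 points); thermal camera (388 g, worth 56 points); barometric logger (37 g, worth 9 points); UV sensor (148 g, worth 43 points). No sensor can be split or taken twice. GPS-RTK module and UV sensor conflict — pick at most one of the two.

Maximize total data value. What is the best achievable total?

By data value per g: gas sampler 0.32, UV sensor 0.29, acoustic recorder 0.27 lead.
Gas sampler + acoustic recorder + magnetometer + UV sensor uses 557 of the 567 g and totals 164.
Every other selection either busts 567 g or breaks a pairing rule or fails to beat 164.

164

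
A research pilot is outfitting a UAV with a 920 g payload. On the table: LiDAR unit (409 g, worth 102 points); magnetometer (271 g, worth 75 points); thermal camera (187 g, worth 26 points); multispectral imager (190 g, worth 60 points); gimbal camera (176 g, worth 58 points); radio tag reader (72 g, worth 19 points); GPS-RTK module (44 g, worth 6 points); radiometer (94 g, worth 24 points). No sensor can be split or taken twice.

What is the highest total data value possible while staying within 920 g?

A density-first pass picks magnetometer + multispectral imager + gimbal camera + radio tag reader + GPS-RTK module + radiometer — 242 at 847 g.
The 343 g tied up in magnetometer and radio tag reader is better spent on LiDAR unit — total rises to 250 (913 g).
That's the maximum — no swap from here does better than 250.

250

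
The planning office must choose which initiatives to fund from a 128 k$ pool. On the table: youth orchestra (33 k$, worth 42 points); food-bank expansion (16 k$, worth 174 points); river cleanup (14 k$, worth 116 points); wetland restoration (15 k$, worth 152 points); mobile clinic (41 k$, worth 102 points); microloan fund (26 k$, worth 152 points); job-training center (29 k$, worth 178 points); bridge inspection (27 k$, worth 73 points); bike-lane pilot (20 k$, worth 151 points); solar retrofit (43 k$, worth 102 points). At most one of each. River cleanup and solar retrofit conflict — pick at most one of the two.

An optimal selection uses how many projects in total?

Best achievable projected impact is 923.
food-bank expansion + river cleanup + wetland restoration + microloan fund + job-training center + bike-lane pilot hits 923 at 120 k$.
Every optimal selection uses 6 projects.

6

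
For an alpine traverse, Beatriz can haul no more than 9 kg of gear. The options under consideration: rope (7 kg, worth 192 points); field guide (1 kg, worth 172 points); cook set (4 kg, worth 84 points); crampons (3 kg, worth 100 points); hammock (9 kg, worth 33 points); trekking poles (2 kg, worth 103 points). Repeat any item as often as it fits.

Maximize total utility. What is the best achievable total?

1548

Best packing: 9×field guide — 9 kg, 1548 total.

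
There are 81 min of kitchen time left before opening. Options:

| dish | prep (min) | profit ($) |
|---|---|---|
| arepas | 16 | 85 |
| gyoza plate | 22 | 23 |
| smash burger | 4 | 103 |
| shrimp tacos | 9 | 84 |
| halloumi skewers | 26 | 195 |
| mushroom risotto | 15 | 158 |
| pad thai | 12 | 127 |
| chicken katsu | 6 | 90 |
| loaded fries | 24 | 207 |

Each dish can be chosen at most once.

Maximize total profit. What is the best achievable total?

By profit per min: smash burger 25.75, chicken katsu 15.00, pad thai 10.58 lead.
The ratio heuristic lands on smash burger + shrimp tacos + mushroom risotto + pad thai + chicken katsu + loaded fries (769) but leaves 11 min idle.
The 15 min tied up in mushroom risotto is better spent on halloumi skewers — total rises to 806 (81 min).
Next best is smash burger + halloumi skewers + mushroom risotto + pad thai + loaded fries at 790 (81 min) — short by 16.

806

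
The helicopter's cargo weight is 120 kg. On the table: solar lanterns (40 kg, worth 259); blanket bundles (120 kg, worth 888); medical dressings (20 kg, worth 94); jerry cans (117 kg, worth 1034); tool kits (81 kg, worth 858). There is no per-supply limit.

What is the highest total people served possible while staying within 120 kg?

Density check — tool kits 10.59, jerry cans 8.84, blanket bundles 7.40, solar lanterns 6.47 are the best per kg.
Filling by ratio: medical dressings + tool kits for 952, with 19 kg left unused.
The 101 kg tied up in medical dressings and tool kits is better spent on jerry cans — total rises to 1034 (117 kg).
No other feasible combination exceeds 1034.

1034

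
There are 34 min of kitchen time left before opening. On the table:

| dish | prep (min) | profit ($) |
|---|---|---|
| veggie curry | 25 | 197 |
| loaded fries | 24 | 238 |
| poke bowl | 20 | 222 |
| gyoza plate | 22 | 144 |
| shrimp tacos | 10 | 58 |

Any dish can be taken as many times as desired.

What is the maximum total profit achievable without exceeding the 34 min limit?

By profit per min: poke bowl 11.10, loaded fries 9.92, veggie curry 7.88 lead.
Greedy by ratio would take poke bowl + shrimp tacos: 30 min used, total 280.
The 20 min tied up in poke bowl is better spent on loaded fries — total rises to 296 (34 min).

296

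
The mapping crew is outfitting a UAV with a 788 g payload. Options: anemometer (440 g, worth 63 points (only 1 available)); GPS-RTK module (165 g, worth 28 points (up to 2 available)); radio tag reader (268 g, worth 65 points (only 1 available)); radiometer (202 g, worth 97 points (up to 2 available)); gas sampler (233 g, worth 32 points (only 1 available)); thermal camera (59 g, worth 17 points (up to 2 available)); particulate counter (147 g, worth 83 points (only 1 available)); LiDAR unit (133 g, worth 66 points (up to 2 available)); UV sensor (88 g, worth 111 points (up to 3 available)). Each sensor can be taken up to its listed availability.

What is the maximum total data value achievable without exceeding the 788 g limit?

579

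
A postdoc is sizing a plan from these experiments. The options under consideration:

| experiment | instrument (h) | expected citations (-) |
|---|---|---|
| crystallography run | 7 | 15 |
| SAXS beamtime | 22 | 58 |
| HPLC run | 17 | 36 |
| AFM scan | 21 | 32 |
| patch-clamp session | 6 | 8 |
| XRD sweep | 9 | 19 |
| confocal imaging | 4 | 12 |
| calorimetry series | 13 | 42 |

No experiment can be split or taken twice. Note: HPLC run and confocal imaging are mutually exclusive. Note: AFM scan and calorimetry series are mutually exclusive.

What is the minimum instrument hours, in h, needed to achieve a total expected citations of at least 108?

Minimise h subject to total expected citations ≥ 108.
Taking SAXS beamtime + confocal imaging + calorimetry series gives 112 (≥ 108) for 39 h.
Below 39 h the best achievable stays under 108.

39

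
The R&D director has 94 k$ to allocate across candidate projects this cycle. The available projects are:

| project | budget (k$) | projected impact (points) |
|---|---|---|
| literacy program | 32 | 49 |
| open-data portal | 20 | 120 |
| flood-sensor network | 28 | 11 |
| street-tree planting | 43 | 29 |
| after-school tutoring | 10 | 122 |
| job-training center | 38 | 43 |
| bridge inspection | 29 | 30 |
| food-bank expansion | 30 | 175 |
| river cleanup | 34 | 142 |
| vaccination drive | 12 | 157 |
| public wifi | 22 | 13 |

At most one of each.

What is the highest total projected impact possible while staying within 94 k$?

Greedy by ratio would take open-data portal + after-school tutoring + food-bank expansion + vaccination drive + public wifi: 94 k$ used, total 587.
Replace open-data portal and public wifi with river cleanup: the trade gains 9 net, giving 596 at 86 k$.
No other feasible combination exceeds 596.

596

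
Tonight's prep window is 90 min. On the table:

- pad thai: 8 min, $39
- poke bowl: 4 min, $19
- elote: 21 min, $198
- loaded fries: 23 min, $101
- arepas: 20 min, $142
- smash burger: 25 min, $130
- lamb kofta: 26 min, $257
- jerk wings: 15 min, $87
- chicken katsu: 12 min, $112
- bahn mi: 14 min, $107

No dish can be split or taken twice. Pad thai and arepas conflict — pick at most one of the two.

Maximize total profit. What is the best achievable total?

761

Taking elote + lamb kofta + jerk wings + chicken katsu + bahn mi: 88 min used, 761 in profit.
No other feasible combination exceeds 761.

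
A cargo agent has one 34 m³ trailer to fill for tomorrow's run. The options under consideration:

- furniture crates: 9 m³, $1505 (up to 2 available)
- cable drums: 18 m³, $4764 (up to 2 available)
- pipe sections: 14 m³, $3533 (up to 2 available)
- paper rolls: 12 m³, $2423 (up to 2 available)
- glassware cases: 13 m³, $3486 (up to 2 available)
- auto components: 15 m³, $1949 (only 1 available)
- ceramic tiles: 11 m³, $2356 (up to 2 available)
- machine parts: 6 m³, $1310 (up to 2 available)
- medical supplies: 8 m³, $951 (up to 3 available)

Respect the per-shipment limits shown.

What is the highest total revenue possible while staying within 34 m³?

8376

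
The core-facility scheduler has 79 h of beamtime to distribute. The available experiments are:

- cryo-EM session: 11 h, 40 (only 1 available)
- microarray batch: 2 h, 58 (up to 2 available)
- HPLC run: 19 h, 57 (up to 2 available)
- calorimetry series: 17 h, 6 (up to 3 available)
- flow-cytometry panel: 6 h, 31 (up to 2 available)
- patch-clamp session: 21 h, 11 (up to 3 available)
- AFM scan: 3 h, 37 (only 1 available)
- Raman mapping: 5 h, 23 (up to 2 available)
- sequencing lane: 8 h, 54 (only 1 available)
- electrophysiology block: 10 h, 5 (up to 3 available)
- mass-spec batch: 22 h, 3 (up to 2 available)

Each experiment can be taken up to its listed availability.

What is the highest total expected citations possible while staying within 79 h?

429

A density-first pass picks cryo-EM session + 2×microarray batch + HPLC run + 2×flow-cytometry panel + AFM scan + 2×Raman mapping + sequencing lane + electrophysiology block — 417 at 77 h.
Dropping cryo-EM session and electrophysiology block frees 21 h; slotting in HPLC run (19 h) lifts the total to 429 at 75 h.
The spare 4 h is too small for any remaining experiment, and no exchange beats 429.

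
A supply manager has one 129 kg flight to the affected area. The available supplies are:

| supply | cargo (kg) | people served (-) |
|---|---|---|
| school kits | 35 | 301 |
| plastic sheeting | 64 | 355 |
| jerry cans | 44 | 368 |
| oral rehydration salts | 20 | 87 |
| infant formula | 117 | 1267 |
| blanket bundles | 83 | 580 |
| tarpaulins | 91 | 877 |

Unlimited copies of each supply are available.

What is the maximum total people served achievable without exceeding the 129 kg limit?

Infant formula uses 117 of the 129 kg and totals 1267.
The spare 12 kg is too small for any remaining supply, and no exchange beats 1267.

1267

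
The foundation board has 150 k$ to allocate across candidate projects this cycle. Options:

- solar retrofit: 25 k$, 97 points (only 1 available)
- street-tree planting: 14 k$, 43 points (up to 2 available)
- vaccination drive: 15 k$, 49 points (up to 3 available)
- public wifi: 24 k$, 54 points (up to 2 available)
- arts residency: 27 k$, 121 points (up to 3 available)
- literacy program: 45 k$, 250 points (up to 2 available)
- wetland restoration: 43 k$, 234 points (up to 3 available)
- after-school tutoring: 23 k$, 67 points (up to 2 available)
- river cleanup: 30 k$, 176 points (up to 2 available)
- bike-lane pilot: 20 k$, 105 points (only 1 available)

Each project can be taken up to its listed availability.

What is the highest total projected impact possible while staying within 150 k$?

Density check — river cleanup 5.87, literacy program 5.56, wetland restoration 5.44, bike-lane pilot 5.25 are the best per k$.
2×literacy program + 2×river cleanup uses 150 of the 150 k$ and totals 852.
No other feasible combination exceeds 852.

852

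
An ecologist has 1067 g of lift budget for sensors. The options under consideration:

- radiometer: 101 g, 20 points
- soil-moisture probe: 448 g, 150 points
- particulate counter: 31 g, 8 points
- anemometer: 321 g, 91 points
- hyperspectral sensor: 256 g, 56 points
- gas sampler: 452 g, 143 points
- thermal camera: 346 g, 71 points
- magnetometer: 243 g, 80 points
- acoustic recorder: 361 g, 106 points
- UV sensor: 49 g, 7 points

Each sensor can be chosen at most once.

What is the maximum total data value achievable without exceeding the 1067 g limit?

336

Best packing: soil-moisture probe + magnetometer + acoustic recorder — 1052 g, 336 total.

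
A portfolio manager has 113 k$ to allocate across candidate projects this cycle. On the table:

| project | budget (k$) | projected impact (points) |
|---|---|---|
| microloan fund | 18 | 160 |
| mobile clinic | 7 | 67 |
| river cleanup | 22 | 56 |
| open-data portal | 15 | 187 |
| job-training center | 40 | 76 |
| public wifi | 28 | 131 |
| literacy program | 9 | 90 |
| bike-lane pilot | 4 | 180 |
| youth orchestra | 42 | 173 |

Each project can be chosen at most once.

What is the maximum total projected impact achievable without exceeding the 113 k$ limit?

871

Density check — bike-lane pilot 45.00, open-data portal 12.47, literacy program 10.00, mobile clinic 9.57 are the best per k$.
The ratio ordering already packs tightly: microloan fund + mobile clinic + river cleanup + open-data portal + public wifi + literacy program + bike-lane pilot, 103 k$, 871.
The spare 10 k$ is too small for any remaining project, and no exchange beats 871.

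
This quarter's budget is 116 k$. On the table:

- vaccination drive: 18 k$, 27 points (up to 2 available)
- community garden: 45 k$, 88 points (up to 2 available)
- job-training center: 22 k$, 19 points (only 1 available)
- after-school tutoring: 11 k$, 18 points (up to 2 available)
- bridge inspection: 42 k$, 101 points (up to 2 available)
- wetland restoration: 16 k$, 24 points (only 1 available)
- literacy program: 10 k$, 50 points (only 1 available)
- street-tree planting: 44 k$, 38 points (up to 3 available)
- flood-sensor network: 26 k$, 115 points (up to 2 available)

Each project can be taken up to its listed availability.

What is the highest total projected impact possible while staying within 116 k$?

399

Best packing: after-school tutoring + bridge inspection + literacy program + 2×flood-sensor network — 115 k$, 399 total.
No other feasible combination exceeds 399.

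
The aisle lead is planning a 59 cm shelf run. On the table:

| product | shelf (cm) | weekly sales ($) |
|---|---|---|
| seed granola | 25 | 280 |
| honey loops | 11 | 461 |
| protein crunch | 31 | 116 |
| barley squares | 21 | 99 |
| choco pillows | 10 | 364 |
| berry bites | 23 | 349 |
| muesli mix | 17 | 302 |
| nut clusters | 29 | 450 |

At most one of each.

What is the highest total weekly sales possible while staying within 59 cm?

1275

Density check — honey loops 41.91, choco pillows 36.40, muesli mix 17.76 are the best per cm.
Greedy by ratio would take honey loops + barley squares + choco pillows + muesli mix: 59 cm used, total 1226.
Replace barley squares and muesli mix with nut clusters: the trade gains 49 net, giving 1275 at 50 cm.
Runner-up honey loops + barley squares + choco pillows + muesli mix tops out at 1226.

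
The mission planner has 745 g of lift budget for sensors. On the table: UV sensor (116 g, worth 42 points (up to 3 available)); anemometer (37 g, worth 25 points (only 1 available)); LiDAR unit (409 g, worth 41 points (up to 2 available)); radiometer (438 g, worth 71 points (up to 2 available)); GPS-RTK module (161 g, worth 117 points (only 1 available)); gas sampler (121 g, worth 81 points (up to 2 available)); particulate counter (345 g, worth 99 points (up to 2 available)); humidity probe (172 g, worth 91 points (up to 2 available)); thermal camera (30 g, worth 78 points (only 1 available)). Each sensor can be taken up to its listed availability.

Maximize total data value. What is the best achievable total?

490

The ratio heuristic lands on anemometer + GPS-RTK module + 2×gas sampler + humidity probe + thermal camera (473) but leaves 103 g idle.
Replace anemometer with UV sensor: the trade gains 17 net, giving 490 at 721 g.
That's the maximum — no swap from here does better than 490.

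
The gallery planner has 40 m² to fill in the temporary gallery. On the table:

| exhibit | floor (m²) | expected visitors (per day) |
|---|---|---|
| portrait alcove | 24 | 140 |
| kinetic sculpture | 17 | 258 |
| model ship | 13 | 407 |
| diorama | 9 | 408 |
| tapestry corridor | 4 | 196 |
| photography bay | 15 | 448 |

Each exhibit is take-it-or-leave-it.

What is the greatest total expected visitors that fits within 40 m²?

A density-first pass picks model ship + diorama + tapestry corridor — 1011 at 26 m².
Dropping tapestry corridor frees 4 m²; slotting in photography bay (15 m²) lifts the total to 1263 at 37 m².
The closest alternative, kinetic sculpture + model ship + diorama, reaches only 1073.

1263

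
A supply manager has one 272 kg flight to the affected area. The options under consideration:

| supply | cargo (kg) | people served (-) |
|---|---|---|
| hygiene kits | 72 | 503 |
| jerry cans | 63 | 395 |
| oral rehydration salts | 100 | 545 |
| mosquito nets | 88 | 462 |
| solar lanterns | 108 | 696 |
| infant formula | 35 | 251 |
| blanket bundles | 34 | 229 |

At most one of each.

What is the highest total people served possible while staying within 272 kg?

1694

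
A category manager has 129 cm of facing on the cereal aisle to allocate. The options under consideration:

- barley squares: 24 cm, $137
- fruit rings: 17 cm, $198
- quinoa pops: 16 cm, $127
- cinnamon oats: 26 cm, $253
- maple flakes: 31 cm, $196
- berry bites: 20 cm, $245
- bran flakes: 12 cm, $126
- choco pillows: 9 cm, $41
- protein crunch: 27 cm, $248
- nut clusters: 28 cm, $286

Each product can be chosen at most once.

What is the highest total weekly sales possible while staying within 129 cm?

Density check — berry bites 12.25, fruit rings 11.65, bran flakes 10.50, nut clusters 10.21 are the best per cm.
The ratio heuristic lands on fruit rings + quinoa pops + cinnamon oats + berry bites + bran flakes + choco pillows + nut clusters (1276) but leaves 1 cm idle.
The 26 cm tied up in fruit rings and choco pillows is better spent on protein crunch — total rises to 1285 (129 cm).

1285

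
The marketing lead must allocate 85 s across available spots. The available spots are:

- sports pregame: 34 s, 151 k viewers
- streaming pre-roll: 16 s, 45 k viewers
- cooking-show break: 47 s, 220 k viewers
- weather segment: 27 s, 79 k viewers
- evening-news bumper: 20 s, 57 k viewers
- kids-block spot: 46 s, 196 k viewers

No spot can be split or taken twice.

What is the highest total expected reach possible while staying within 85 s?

The ratio ordering already packs tightly: sports pregame + cooking-show break, 81 s, 371.
An exhaustive check of the 64 subsets confirms 371.

371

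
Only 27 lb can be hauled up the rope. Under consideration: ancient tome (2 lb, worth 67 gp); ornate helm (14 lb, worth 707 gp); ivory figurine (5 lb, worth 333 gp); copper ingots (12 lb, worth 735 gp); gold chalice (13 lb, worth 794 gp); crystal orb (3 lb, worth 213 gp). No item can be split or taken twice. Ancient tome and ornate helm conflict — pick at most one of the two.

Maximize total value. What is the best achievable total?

A density-first pass picks ancient tome + ivory figurine + copper ingots + crystal orb — 1348 at 22 lb.
Replace ivory figurine and crystal orb with gold chalice: the trade gains 248 net, giving 1596 at 27 lb.
Runner-up copper ingots + gold chalice tops out at 1529.

1596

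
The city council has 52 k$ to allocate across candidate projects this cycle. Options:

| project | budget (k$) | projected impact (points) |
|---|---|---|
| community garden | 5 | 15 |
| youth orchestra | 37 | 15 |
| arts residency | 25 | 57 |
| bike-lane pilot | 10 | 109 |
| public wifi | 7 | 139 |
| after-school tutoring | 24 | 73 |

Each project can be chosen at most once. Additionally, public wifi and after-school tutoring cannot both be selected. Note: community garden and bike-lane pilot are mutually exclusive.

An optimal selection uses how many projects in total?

3

The maximum projected impact within 52 k$ is 305.
One optimal bundle: arts residency + bike-lane pilot + public wifi (42 k$).
Every optimal selection uses 3 projects.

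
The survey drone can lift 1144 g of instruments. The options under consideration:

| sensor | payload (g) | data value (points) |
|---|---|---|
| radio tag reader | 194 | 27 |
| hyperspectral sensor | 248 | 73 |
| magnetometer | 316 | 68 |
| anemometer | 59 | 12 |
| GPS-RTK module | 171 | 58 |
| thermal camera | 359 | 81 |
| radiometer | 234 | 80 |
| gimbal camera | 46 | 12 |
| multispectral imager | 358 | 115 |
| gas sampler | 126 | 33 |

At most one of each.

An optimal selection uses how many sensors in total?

5

Optimal total is 359.
For example hyperspectral sensor + GPS-RTK module + radiometer + multispectral imager + gas sampler achieves it, using 1137 g.
All optima have 5 sensors.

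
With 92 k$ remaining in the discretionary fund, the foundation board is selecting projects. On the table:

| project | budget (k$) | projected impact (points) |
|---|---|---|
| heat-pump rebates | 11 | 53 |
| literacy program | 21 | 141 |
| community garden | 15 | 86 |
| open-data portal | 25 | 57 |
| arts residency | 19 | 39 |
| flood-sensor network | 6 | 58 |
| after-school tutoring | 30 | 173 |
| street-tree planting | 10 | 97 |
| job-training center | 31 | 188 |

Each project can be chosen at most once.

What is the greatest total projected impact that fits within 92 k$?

602

By projected impact per k$: street-tree planting 9.70, flood-sensor network 9.67, literacy program 6.71, job-training center 6.06 lead.
Filling by ratio: literacy program + community garden + flood-sensor network + street-tree planting + job-training center for 570, with 9 k$ left unused.
The 21 k$ tied up in literacy program is better spent on after-school tutoring — total rises to 602 (92 k$).
The closest alternative, literacy program + after-school tutoring + street-tree planting + job-training center, reaches only 599.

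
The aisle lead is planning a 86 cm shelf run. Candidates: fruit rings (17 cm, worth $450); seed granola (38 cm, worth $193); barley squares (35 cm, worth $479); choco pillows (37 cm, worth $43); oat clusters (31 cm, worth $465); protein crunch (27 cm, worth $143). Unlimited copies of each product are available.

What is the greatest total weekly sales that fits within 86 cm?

By weekly sales per cm: fruit rings 26.47, oat clusters 15.00, barley squares 13.69, protein crunch 5.30 lead.
Best packing: 5×fruit rings — 85 cm, 2250 total.

2250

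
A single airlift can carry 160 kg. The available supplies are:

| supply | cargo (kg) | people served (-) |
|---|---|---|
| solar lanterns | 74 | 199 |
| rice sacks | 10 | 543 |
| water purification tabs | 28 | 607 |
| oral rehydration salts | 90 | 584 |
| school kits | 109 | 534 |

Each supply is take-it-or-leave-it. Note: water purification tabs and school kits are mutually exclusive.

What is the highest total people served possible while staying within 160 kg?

Taking rice sacks + water purification tabs + oral rehydration salts: 128 kg used, 1734 in people served.
Runner-up solar lanterns + rice sacks + water purification tabs tops out at 1349.

1734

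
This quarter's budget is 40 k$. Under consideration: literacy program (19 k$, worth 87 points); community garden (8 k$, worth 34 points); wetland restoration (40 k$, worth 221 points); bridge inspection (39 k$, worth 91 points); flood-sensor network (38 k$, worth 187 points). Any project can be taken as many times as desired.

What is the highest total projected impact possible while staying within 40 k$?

221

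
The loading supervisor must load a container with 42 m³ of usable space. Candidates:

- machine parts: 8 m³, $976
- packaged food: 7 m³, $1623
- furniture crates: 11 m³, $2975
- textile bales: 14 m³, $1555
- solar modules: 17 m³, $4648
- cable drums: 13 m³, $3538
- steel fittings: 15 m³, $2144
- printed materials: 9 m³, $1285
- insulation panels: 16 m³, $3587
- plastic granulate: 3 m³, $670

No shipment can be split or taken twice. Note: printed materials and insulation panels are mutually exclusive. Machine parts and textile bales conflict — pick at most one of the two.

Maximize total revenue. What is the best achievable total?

Furniture crates + solar modules + cable drums uses 41 of the 42 m³ and totals 11161.
That's the maximum — no feasible swap from here does better than 11161.

11161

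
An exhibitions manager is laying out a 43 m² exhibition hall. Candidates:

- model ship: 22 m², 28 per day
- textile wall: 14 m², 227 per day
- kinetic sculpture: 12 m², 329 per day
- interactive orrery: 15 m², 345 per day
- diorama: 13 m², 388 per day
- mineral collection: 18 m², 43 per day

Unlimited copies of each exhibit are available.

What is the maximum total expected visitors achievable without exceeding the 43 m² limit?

1164

3×diorama uses 39 of the 43 m² and totals 1164.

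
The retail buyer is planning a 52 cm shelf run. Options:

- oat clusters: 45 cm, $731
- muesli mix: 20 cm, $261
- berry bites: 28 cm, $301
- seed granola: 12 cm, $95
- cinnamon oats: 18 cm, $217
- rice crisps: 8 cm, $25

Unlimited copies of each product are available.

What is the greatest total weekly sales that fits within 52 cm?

731

Oat clusters uses 45 of the 52 cm and totals 731.
The spare 7 cm is too small for any remaining product, and no exchange beats 731.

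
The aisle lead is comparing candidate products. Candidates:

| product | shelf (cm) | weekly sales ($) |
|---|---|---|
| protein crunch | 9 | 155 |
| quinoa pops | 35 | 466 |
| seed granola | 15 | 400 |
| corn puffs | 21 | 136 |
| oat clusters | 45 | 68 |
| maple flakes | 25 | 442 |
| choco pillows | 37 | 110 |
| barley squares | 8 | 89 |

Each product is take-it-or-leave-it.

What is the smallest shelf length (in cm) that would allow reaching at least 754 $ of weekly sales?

Look for the lowest-shelf combination reaching 754.
seed granola + maple flakes reaches 842 using 40 cm.
Any bundle with less than 40 cm falls short of 754.

40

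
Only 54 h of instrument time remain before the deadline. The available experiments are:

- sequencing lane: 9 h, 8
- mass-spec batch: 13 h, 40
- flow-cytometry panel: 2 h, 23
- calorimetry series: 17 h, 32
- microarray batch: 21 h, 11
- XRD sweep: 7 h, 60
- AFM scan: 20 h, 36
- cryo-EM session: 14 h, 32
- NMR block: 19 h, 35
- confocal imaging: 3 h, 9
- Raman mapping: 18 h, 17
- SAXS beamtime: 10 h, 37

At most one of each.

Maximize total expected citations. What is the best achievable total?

204

Taking the top-ratio experiments first gives mass-spec batch + flow-cytometry panel + XRD sweep + cryo-EM session + confocal imaging + SAXS beamtime for 201 (49 h).
The 14 h tied up in cryo-EM session is better spent on NMR block — total rises to 204 (54 h).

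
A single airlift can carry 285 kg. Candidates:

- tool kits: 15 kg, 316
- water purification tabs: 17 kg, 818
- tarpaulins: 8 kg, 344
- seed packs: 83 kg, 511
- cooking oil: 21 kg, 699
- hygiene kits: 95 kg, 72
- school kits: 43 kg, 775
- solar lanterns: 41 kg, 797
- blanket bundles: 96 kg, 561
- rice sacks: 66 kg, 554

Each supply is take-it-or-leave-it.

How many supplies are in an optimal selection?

7

The maximum people served within 285 kg is 4498.
One optimal bundle: water purification tabs + tarpaulins + seed packs + cooking oil + school kits + solar lanterns + rice sacks (279 kg).
Every optimal selection uses 7 supplies.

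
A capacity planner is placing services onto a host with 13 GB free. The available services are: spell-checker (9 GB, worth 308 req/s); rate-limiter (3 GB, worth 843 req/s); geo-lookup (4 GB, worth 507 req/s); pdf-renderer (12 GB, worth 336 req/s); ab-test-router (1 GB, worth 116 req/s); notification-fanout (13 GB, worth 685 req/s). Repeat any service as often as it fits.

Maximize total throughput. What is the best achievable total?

3488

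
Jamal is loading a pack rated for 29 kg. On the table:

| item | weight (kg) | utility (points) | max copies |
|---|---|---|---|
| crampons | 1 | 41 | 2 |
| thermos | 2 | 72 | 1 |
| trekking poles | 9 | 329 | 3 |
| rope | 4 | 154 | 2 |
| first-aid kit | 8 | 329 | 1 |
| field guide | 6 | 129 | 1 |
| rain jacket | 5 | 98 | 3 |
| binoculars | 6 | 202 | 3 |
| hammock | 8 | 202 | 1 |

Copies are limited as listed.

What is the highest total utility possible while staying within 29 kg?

1120

The ratio ordering already packs tightly: 2×crampons + thermos + trekking poles + 2×rope + first-aid kit, 29 kg, 1120.
No other feasible combination exceeds 1120.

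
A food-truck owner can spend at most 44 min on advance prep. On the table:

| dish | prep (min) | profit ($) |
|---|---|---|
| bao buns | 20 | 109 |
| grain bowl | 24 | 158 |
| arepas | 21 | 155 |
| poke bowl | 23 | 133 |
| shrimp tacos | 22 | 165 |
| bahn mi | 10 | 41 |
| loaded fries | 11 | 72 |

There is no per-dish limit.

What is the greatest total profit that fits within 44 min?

330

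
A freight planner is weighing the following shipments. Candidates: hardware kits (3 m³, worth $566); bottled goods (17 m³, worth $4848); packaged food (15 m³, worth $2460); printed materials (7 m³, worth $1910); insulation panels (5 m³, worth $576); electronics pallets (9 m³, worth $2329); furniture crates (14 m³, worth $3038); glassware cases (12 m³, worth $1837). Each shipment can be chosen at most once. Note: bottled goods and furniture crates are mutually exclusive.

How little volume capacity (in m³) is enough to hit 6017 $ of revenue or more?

Minimise m³ subject to total revenue ≥ 6017.
bottled goods + printed materials reaches 6758 using 24 m³.
Below 24 m³ the best achievable stays under 6017.

24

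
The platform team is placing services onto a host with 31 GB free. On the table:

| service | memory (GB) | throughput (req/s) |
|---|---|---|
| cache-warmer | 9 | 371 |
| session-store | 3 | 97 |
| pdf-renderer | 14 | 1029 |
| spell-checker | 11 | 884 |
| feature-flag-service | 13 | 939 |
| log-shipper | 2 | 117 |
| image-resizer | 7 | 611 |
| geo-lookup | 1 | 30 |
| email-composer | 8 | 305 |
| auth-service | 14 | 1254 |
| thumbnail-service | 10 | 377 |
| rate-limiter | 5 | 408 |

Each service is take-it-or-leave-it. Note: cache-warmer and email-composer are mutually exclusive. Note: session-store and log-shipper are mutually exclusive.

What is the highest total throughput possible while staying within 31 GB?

2576

Density check — auth-service 89.57, image-resizer 87.29, rate-limiter 81.60 are the best per GB.
Best packing: spell-checker + geo-lookup + auth-service + rate-limiter — 31 GB, 2576 total.
Runner-up spell-checker + auth-service + rate-limiter tops out at 2546.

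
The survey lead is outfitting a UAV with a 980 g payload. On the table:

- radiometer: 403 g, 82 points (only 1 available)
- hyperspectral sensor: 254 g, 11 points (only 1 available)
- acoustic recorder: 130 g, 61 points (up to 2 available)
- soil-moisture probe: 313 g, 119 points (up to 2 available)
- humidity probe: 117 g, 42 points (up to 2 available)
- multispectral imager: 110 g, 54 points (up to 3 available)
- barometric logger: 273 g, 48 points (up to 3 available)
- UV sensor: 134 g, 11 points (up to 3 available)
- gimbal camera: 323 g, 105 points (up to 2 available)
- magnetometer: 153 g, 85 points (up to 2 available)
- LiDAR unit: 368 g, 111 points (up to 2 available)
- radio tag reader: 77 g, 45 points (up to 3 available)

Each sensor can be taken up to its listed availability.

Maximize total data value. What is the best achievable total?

504

Taking the top-ratio sensors first gives 3×multispectral imager + 2×magnetometer + 3×radio tag reader for 467 (867 g).
Replace magnetometer with 2×acoustic recorder: the trade gains 37 net, giving 504 at 974 g.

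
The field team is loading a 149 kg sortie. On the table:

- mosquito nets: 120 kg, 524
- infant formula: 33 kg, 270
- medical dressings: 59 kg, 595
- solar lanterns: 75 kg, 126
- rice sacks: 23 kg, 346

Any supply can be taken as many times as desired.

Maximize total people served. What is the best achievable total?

Ranking by ratio (people served/kg): rice sacks 15.04, medical dressings 10.08, infant formula 8.18, mosquito nets 4.37.
6×rice sacks uses 138 of the 149 kg and totals 2076.
No other feasible combination exceeds 2076.

2076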